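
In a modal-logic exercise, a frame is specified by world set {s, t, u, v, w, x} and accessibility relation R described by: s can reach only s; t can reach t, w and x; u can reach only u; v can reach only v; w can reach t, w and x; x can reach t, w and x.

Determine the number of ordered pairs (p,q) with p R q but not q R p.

0

R is symmetric; there are no such tuples.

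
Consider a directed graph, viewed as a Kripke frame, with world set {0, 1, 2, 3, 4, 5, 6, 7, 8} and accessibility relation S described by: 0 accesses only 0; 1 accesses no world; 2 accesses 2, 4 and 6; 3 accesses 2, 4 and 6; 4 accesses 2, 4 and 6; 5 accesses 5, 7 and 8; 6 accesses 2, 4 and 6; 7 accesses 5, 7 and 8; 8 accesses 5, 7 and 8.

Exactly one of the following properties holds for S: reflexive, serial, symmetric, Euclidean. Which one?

Reflexive: no — 1 is not related to itself.
Serial: no — 1 has no S-successor.
Symmetric: no — 3 S 2 but not 2 S 3.
Euclidean: yes — any two successors of a common world are S-related.
Only Euclidean holds.

Euclidean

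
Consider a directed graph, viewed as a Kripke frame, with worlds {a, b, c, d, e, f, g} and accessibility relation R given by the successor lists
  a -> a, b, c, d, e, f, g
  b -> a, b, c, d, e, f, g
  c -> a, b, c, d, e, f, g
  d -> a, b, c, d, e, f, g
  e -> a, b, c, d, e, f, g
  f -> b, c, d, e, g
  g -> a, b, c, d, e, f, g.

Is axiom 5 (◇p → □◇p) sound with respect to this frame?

No

The schema 5 characterises exactly the Euclidean frames.
Euclidean: no — b R f and b R a, but not f R a.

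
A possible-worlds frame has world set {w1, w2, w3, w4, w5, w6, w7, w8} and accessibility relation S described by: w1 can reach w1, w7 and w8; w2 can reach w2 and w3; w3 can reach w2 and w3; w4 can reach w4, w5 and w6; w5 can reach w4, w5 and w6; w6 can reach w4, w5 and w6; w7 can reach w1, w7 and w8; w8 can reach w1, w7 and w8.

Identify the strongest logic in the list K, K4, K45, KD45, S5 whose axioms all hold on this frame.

Transitive (axiom 4): yes — every two-step S-path is closed by a direct edge.
Euclidean (axiom 5): yes — any two successors of a common world are S-related.
Serial (axiom D): yes — every world has a successor (e.g. w1 S w1).
Reflexive (axiom T): yes — every world is S-related to itself.
So F validates K, K4, K45, KD45, S5. The strongest is S5.

S5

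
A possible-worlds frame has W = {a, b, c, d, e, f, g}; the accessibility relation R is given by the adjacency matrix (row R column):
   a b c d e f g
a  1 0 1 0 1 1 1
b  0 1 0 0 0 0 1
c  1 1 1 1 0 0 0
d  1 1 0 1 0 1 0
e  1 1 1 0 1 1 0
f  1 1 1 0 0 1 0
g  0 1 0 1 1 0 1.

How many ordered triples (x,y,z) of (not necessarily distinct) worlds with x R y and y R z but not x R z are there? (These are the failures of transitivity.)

30

Enumerating: (a,c,b), (a,c,d), (a,e,b), (a,f,b), (a,g,b), (a,g,d), (b,g,d), (b,g,e), (c,a,e), (c,a,f), (c,a,g), (c,b,g), … and 18 more.
Total: 30.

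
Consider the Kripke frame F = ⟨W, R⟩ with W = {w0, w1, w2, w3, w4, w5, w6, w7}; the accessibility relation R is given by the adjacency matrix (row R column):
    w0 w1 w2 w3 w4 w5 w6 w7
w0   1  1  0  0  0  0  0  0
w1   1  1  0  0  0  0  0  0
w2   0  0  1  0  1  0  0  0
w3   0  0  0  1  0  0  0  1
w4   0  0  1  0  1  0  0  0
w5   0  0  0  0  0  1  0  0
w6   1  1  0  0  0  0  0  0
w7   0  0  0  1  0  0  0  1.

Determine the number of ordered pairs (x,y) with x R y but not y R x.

Enumerating: (w6,w0), (w6,w1).

2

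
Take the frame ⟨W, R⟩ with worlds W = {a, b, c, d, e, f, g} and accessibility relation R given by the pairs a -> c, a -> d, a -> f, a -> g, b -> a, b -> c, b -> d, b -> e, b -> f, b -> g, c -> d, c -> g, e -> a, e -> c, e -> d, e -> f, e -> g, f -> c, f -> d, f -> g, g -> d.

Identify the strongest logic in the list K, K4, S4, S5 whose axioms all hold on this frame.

K4

Transitive (axiom 4): yes — every two-step R-path is closed by a direct edge.
Reflexive (axiom T): no — a is not related to itself.
Euclidean (axiom 5): no — a R c and a R f, but not c R f.
So F validates K, K4; S4 would additionally require R to be reflexive. The strongest is K4.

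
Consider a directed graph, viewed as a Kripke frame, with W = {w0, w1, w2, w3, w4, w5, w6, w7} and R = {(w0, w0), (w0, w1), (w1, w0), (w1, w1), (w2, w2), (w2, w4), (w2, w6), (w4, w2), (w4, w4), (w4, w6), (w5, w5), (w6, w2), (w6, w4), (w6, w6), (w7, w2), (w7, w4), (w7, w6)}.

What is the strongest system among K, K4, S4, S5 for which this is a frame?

Transitive (axiom 4): yes — every two-step R-path is closed by a direct edge.
Reflexive (axiom T): no — w3 is not related to itself.
Euclidean (axiom 5): yes — any two successors of a common world are R-related.
So F validates K, K4; S4 would additionally require R to be reflexive. The strongest is K4.

K4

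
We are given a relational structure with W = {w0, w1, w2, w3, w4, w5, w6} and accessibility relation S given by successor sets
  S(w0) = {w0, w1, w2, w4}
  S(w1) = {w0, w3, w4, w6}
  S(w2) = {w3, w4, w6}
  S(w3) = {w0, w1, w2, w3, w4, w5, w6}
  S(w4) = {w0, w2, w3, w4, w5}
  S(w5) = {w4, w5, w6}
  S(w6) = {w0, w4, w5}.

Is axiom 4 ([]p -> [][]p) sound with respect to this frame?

Axiom 4 corresponds to the accessibility relation being transitive.
Transitive: no — w0 S w1 and w1 S w3, but not w0 S w3.

No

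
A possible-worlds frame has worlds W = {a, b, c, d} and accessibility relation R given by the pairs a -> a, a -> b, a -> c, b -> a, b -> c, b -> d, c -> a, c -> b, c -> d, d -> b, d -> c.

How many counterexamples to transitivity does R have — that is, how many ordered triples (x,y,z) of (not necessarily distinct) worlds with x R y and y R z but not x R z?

12

Enumerating: (a,b,d), (a,c,d), (b,a,b), (b,c,b), (b,d,b), (c,a,c), (c,b,c), (c,d,c), (d,b,a), (d,b,d), (d,c,a), (d,c,d).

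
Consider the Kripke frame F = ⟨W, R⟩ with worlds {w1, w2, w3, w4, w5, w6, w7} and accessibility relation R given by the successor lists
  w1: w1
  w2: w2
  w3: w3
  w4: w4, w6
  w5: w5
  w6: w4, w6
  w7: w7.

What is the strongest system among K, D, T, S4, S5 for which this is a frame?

Serial (axiom D): yes — every world has a successor (e.g. w1 R w1).
Reflexive (axiom T): yes — every world is R-related to itself.
Transitive (axiom 4): yes — every two-step R-path is closed by a direct edge.
Euclidean (axiom 5): yes — any two successors of a common world are R-related.
So F validates K, D, T, S4, S5. The strongest is S5.

S5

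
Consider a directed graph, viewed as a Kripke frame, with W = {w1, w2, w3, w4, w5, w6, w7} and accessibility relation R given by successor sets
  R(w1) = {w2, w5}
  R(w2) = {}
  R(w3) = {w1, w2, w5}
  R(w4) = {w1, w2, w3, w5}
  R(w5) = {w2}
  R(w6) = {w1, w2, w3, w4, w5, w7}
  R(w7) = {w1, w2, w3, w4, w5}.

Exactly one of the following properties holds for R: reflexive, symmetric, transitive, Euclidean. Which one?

Reflexive: no — w1 is not related to itself.
Symmetric: no — w1 R w2 but not w2 R w1.
Transitive: yes — every two-step R-path is closed by a direct edge.
Euclidean: no — w1 R w2 and w1 R w5, but not w2 R w5.
Only transitive holds.

transitive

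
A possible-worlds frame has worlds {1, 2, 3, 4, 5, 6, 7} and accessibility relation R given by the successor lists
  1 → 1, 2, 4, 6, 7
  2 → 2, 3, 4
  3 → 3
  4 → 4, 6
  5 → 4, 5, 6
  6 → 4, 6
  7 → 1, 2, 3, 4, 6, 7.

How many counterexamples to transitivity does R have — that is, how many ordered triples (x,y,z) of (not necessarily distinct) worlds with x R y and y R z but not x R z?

3

Enumerating: (1,2,3), (1,7,3), (2,4,6).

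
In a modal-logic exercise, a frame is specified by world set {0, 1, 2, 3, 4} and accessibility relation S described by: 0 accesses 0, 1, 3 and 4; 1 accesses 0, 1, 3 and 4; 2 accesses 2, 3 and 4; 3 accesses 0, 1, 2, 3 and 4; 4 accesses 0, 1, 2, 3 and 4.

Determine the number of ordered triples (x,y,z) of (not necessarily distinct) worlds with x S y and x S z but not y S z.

Enumerating: (3,0,2), (3,1,2), (3,2,0), (3,2,1), (4,0,2), (4,1,2), (4,2,0), (4,2,1).

8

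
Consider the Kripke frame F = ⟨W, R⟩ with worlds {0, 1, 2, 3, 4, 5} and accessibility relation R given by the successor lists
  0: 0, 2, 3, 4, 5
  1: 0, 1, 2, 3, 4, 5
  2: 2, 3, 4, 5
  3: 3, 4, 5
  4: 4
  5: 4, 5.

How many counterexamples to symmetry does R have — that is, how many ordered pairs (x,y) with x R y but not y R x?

Enumerating: (0,2), (0,3), (0,4), (0,5), (1,0), (1,2), (1,3), (1,4), (1,5), (2,3), (2,4), (2,5), (3,4), (3,5), (5,4).

15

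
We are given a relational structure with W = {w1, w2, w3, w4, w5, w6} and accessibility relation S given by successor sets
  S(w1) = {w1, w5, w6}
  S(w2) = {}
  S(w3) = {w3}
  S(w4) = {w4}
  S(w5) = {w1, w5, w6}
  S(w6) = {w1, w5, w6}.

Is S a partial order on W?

Reflexive: no — w2 is not related to itself.
Transitive: yes — every two-step S-path is closed by a direct edge.
Antisymmetric: no — w1 S w5 and w5 S w1 with w1 ≠ w5.
So S is not a partial order.

No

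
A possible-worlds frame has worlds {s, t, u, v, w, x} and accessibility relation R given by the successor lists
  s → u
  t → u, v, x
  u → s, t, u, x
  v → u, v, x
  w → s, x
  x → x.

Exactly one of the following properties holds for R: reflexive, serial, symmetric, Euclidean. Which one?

Reflexive: no — s is not related to itself.
Serial: yes — every world has a successor (e.g. s R u).
Symmetric: no — t R v but not v R t.
Euclidean: no — t R u and t R v, but not u R v.
Only serial holds.

serial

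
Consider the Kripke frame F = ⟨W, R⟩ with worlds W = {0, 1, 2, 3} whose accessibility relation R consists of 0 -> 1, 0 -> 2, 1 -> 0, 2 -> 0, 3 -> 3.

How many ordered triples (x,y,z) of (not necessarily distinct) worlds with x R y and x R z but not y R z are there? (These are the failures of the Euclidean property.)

Enumerating: (0,1,1), (0,1,2), (0,2,1), (0,2,2), (1,0,0), (2,0,0).

6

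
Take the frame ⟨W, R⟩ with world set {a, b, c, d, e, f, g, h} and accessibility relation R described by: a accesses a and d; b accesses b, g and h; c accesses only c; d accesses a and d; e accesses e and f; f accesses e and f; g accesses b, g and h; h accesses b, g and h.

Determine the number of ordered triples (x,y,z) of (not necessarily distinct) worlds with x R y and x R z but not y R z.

0

R is Euclidean; there are no such tuples.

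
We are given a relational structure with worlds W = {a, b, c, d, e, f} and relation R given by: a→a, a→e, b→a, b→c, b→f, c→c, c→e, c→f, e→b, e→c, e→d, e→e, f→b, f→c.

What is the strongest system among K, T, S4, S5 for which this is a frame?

Reflexive (axiom T): no — b is not related to itself.
Transitive (axiom 4): no — a R e and e R b, but not a R b.
Euclidean (axiom 5): no — b R a and b R c, but not a R c.
So F validates K; T would additionally require R to be reflexive. The strongest is K.

K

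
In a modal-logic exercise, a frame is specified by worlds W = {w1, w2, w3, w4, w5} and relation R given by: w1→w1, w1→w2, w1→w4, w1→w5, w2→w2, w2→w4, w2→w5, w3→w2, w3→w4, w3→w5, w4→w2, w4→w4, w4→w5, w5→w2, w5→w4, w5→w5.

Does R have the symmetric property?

Symmetric: no — w1 R w2 but not w2 R w1.

No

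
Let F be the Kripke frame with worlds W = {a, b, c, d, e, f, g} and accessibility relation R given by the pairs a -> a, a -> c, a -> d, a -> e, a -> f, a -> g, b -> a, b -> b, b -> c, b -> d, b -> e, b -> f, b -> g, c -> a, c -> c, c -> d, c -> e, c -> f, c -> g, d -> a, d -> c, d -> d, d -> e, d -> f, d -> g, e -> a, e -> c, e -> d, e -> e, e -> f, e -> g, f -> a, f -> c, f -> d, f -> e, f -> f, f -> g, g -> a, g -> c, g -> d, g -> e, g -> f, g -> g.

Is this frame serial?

Yes

Serial: yes — every world has a successor (e.g. a R a).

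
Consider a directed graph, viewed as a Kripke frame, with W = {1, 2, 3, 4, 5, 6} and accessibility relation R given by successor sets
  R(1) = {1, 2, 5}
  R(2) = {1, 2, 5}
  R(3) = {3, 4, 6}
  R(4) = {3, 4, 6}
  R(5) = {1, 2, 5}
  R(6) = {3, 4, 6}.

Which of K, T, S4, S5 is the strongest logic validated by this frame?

S5

Reflexive (axiom T): yes — every world is R-related to itself.
Transitive (axiom 4): yes — every two-step R-path is closed by a direct edge.
Euclidean (axiom 5): yes — any two successors of a common world are R-related.
So F validates K, T, S4, S5. The strongest is S5.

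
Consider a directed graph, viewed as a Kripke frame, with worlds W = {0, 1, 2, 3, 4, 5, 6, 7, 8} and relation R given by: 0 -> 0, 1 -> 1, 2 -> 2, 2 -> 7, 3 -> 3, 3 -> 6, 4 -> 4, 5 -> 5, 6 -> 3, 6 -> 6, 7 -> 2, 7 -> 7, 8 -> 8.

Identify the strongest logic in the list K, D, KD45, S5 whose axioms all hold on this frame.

S5

Serial (axiom D): yes — every world has a successor (e.g. 0 R 0).
Transitive (axiom 4): yes — every two-step R-path is closed by a direct edge.
Euclidean (axiom 5): yes — any two successors of a common world are R-related.
Reflexive (axiom T): yes — every world is R-related to itself.
So F validates K, D, KD45, S5. The strongest is S5.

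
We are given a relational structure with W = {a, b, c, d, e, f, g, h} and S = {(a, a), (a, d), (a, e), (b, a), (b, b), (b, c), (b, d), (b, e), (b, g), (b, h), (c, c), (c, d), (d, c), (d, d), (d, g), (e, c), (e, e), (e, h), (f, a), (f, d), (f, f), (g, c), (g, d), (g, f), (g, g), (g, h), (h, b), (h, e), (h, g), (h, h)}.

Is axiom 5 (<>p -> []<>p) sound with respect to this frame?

By correspondence theory, 5 is valid on a frame iff S is Euclidean.
Euclidean: no — a S d and a S e, but not d S e.

No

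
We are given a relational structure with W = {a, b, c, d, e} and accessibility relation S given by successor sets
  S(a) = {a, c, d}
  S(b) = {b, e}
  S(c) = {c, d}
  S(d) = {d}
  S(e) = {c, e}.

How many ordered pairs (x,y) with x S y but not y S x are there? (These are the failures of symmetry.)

Enumerating: (a,c), (a,d), (b,e), (c,d), (e,c).

5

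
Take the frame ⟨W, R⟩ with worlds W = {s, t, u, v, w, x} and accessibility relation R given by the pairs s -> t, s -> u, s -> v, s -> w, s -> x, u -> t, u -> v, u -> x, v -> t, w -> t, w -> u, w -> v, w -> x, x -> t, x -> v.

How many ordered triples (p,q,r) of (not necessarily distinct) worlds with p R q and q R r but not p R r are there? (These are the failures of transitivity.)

0

R is transitive; there are no such tuples.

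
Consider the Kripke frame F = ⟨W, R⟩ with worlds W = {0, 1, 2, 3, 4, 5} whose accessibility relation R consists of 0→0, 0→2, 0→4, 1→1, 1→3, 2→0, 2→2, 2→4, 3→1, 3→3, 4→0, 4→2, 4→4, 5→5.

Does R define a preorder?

Reflexive: yes — every world is R-related to itself.
Transitive: yes — every two-step R-path is closed by a direct edge.
So R is a preorder.

Yes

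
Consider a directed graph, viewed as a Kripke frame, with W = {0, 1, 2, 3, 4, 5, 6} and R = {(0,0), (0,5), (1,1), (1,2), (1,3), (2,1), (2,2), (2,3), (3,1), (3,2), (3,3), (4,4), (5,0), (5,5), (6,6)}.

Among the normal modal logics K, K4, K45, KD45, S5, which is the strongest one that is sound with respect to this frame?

S5

Transitive (axiom 4): yes — every two-step R-path is closed by a direct edge.
Euclidean (axiom 5): yes — any two successors of a common world are R-related.
Serial (axiom D): yes — every world has a successor (e.g. 0 R 0).
Reflexive (axiom T): yes — every world is R-related to itself.
So F validates K, K4, K45, KD45, S5. The strongest is S5.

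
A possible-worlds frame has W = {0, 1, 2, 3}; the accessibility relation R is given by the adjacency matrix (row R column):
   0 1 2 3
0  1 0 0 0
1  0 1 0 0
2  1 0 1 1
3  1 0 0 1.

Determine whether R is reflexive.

Yes

Reflexive: yes — every world is R-related to itself.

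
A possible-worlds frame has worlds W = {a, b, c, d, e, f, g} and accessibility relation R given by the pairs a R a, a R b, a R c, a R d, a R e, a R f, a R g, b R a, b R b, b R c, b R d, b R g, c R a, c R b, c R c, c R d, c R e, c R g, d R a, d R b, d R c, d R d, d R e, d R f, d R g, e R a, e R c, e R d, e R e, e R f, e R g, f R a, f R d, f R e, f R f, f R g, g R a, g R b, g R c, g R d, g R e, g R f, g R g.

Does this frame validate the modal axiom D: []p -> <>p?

Yes

Axiom D corresponds to the accessibility relation being serial.
Serial: yes — every world has a successor (e.g. a R a).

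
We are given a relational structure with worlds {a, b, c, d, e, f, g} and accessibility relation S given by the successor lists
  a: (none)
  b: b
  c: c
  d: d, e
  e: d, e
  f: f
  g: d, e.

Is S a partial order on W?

Reflexive: no — a is not related to itself.
Transitive: yes — every two-step S-path is closed by a direct edge.
Antisymmetric: no — d S e and e S d with d ≠ e.
So S is not a partial order.

No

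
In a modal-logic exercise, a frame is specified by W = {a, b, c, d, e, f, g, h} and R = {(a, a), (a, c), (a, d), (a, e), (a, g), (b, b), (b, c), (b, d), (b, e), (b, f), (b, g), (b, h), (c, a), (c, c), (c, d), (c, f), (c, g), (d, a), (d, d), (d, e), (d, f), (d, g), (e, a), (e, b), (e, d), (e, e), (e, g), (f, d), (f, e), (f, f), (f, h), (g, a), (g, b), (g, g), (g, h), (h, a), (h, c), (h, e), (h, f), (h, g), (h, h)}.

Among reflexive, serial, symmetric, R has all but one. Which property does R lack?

Reflexive: yes — every world is R-related to itself.
Serial: yes — every world has a successor (e.g. a R a).
Symmetric: no — b R c but not c R b.
Only symmetric fails.

symmetric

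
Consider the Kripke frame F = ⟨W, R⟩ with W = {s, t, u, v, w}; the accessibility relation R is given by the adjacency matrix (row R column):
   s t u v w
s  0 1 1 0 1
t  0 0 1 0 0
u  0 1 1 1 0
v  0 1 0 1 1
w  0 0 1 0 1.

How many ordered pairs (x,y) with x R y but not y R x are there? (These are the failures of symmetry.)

Enumerating: (s,t), (s,u), (s,w), (u,v), (v,t), (v,w), (w,u).

7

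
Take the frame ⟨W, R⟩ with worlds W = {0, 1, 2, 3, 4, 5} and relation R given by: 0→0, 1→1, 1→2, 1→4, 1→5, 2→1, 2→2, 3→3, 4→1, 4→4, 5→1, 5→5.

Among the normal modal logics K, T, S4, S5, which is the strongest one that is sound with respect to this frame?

Reflexive (axiom T): yes — every world is R-related to itself.
Transitive (axiom 4): no — 2 R 1 and 1 R 4, but not 2 R 4.
Euclidean (axiom 5): no — 1 R 2 and 1 R 4, but not 2 R 4.
So F validates K, T; S4 would additionally require R to be transitive. The strongest is T.

T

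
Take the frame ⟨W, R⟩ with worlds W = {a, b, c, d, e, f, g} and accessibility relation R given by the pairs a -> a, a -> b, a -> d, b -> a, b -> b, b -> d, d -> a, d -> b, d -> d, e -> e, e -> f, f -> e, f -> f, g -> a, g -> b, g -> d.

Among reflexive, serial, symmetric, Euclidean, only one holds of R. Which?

Reflexive: no — c is not related to itself.
Serial: no — c has no R-successor.
Symmetric: no — g R a but not a R g.
Euclidean: yes — any two successors of a common world are R-related.
Only Euclidean holds.

Euclidean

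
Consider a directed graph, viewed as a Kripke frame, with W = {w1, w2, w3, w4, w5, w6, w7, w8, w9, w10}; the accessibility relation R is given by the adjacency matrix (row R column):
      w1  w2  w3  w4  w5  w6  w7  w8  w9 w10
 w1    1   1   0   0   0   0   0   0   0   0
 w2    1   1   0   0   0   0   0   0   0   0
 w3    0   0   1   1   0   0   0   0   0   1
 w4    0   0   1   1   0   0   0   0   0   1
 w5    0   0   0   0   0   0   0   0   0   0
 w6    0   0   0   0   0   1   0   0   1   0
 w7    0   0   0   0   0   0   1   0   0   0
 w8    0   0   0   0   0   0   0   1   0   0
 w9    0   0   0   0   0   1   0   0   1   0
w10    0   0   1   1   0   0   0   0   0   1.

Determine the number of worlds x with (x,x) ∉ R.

1

Enumerating: w5.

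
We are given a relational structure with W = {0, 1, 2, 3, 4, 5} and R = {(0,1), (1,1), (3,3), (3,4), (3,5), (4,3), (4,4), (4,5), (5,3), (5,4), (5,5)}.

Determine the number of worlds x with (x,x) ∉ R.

2

Enumerating: 0, 2.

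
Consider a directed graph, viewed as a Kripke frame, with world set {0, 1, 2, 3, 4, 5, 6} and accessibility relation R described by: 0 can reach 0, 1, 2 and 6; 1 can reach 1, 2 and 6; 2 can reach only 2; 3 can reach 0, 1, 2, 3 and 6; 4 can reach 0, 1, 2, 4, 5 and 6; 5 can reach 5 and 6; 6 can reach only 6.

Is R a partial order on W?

Yes

Reflexive: yes — every world is R-related to itself.
Transitive: yes — every two-step R-path is closed by a direct edge.
Antisymmetric: yes — no distinct pair is related both ways.
So R is a partial order.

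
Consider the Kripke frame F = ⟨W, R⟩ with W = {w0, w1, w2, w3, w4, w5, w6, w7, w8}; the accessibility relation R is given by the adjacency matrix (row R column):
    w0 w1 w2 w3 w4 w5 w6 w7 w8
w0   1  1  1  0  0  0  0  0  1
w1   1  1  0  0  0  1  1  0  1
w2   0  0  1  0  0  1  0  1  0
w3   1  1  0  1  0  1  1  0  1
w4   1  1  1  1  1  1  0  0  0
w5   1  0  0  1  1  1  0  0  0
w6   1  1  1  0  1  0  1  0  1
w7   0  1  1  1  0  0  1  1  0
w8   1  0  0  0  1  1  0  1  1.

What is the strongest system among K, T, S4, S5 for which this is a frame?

Reflexive (axiom T): yes — every world is R-related to itself.
Transitive (axiom 4): no — w0 R w1 and w1 R w5, but not w0 R w5.
Euclidean (axiom 5): no — w0 R w1 and w0 R w2, but not w1 R w2.
So F validates K, T; S4 would additionally require R to be transitive. The strongest is T.

T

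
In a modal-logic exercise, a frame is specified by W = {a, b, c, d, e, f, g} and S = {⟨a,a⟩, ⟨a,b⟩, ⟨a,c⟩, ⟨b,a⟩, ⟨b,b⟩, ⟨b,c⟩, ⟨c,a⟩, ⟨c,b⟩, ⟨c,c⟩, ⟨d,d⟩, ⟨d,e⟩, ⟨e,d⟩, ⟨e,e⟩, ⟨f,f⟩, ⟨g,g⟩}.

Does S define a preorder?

Yes

Reflexive: yes — every world is S-related to itself.
Transitive: yes — every two-step S-path is closed by a direct edge.
So S is a preorder.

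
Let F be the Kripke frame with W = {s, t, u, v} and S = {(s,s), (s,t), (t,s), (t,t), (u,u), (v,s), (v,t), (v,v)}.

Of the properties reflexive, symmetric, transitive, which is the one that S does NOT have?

symmetric

Reflexive: yes — every world is S-related to itself.
Symmetric: no — v S s but not s S v.
Transitive: yes — every two-step S-path is closed by a direct edge.
Only symmetric fails.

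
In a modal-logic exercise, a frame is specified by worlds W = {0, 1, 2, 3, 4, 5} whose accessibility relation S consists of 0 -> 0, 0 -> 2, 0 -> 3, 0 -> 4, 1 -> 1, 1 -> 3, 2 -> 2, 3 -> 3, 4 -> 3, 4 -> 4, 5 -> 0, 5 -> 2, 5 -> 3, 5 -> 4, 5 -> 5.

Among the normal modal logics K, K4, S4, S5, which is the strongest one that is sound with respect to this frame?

S4

Transitive (axiom 4): yes — every two-step S-path is closed by a direct edge.
Reflexive (axiom T): yes — every world is S-related to itself.
Euclidean (axiom 5): no — 0 S 2 and 0 S 3, but not 2 S 3.
So F validates K, K4, S4; S5 would additionally require S to be Euclidean. The strongest is S4.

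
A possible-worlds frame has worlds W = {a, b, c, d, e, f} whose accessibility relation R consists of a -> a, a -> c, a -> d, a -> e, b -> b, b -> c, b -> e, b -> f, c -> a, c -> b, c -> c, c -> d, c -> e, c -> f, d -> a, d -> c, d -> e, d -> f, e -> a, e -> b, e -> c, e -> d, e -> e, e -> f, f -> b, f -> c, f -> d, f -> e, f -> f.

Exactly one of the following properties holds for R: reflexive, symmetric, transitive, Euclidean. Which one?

symmetric

Reflexive: no — d is not related to itself.
Symmetric: yes — every pair in R has its reverse in R.
Transitive: no — a R c and c R b, but not a R b.
Euclidean: no — c R a and c R b, but not a R b.
Only symmetric holds.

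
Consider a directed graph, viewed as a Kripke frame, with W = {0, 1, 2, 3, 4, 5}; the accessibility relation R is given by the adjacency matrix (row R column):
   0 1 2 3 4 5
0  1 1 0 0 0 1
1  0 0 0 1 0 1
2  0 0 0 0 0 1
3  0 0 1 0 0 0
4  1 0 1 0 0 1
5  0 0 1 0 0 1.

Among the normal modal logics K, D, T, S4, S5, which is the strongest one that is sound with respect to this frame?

D

Serial (axiom D): yes — every world has a successor (e.g. 0 R 0).
Reflexive (axiom T): no — 1 is not related to itself.
Transitive (axiom 4): no — 0 R 1 and 1 R 3, but not 0 R 3.
Euclidean (axiom 5): no — 0 R 5 and 0 R 1, but not 5 R 1.
So F validates K, D; T would additionally require R to be reflexive. The strongest is D.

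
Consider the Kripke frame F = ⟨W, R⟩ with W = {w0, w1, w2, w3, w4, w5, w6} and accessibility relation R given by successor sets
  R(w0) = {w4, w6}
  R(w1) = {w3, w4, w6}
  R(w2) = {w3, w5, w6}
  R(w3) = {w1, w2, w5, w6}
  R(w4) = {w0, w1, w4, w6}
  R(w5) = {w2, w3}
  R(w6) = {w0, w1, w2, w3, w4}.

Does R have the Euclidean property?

Euclidean: no — w1 R w3 and w1 R w4, but not w3 R w4.

No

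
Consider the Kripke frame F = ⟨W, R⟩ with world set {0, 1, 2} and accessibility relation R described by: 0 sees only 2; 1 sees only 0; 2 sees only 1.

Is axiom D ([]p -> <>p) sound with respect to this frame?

Yes

The schema D characterises exactly the serial frames.
Serial: yes — every world has a successor (e.g. 0 R 2).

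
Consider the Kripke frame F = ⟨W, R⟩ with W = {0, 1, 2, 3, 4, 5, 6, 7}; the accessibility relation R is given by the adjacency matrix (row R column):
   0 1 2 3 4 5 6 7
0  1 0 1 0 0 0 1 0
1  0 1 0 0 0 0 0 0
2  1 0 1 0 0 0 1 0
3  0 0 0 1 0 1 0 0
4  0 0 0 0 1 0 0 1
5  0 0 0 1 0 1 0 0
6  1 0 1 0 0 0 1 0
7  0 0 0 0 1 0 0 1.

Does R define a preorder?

Reflexive: yes — every world is R-related to itself.
Transitive: yes — every two-step R-path is closed by a direct edge.
So R is a preorder.

Yes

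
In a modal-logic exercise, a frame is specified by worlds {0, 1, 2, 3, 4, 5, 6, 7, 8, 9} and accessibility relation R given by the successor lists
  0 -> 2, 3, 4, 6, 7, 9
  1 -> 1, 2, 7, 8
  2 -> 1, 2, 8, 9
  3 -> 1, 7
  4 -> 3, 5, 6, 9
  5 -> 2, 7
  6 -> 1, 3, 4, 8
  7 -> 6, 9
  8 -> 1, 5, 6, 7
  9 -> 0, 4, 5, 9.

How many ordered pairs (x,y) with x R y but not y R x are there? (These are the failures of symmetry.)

Enumerating: (0,2), (0,3), (0,4), (0,6), (0,7), (1,7), (2,8), (2,9), (3,1), (3,7), (4,3), (4,5), … and 9 more.
Total: 21.

21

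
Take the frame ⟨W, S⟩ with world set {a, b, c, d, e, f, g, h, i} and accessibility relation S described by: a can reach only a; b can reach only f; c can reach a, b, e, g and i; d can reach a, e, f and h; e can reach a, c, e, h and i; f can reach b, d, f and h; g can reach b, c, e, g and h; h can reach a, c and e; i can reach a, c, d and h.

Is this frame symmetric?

No

Symmetric: no — c S a but not a S c.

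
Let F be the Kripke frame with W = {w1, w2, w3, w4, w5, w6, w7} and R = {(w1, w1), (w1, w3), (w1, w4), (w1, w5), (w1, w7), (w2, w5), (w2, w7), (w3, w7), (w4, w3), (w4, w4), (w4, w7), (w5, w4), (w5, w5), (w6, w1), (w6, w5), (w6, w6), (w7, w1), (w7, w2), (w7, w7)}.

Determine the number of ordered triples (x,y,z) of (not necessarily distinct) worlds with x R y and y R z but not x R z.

Enumerating: (w1,w7,w2), (w2,w5,w4), (w2,w7,w1), (w2,w7,w2), (w3,w7,w1), (w3,w7,w2), (w4,w7,w1), (w4,w7,w2), (w5,w4,w3), (w5,w4,w7), (w6,w1,w3), (w6,w1,w4), (w6,w1,w7), (w6,w5,w4), (w7,w1,w3), (w7,w1,w4), (w7,w1,w5), (w7,w2,w5).

18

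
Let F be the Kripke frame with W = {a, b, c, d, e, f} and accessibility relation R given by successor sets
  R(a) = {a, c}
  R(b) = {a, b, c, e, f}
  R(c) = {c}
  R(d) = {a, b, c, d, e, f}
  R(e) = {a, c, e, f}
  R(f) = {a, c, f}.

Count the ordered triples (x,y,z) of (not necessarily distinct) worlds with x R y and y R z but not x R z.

R is transitive; there are no such tuples.

0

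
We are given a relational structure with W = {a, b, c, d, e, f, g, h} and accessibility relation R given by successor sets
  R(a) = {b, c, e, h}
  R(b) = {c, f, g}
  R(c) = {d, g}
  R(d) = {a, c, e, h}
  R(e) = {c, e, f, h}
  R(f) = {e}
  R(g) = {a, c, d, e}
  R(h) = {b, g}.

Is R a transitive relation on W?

Transitive: no — a R b and b R f, but not a R f.

No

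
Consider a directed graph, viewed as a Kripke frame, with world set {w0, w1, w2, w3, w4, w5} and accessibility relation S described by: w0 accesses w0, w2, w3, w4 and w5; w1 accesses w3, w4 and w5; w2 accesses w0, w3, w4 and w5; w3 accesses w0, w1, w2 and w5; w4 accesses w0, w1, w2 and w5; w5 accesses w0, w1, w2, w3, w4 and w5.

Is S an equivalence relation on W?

Reflexive: no — w1 is not related to itself.
Symmetric: yes — every pair in S has its reverse in S.
Transitive: no — w0 S w3 and w3 S w1, but not w0 S w1.
So S is not an equivalence relation.

No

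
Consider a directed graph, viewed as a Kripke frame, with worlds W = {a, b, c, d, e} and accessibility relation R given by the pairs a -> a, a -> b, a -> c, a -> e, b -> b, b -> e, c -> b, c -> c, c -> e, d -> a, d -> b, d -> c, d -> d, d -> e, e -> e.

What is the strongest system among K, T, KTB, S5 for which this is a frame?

T

Reflexive (axiom T): yes — every world is R-related to itself.
Symmetric (axiom B): no — a R b but not b R a.
Euclidean (axiom 5): no — a R b and a R c, but not b R c.
So F validates K, T; KTB would additionally require R to be symmetric. The strongest is T.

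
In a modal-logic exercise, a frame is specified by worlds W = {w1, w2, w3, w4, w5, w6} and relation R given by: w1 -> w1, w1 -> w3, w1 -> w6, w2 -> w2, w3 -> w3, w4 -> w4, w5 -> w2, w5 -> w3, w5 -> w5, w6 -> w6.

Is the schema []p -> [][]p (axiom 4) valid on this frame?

Axiom 4 corresponds to the accessibility relation being transitive.
Transitive: yes — every two-step R-path is closed by a direct edge.

Yes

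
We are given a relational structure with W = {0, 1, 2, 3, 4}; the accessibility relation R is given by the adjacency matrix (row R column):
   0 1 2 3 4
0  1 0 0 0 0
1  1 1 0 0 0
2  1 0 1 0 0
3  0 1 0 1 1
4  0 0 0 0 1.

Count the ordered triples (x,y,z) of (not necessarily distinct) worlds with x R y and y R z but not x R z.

Enumerating: (3,1,0).

1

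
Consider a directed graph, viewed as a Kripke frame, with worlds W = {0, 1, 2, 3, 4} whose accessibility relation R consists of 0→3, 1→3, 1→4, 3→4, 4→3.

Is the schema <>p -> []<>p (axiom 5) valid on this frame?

The schema 5 characterises exactly the Euclidean frames.
Euclidean: no — 0 R 3 and 0 R 3, but not 3 R 3.

No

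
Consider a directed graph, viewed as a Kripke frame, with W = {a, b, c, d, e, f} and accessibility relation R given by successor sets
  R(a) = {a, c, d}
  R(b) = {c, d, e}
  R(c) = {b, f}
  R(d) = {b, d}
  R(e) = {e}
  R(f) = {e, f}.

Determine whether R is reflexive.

No

Reflexive: no — b is not related to itself.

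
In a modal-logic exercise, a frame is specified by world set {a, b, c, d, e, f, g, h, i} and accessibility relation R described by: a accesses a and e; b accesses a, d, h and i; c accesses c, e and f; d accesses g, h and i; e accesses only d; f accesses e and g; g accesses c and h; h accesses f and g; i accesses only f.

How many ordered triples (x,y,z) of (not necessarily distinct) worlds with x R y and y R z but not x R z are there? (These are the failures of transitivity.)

26

Enumerating: (a,e,d), (b,a,e), (b,d,g), (b,h,f), (b,h,g), (b,i,f), (c,e,d), (c,f,g), (d,g,c), (d,h,f), (d,i,f), (e,d,g), … and 14 more.
Total: 26.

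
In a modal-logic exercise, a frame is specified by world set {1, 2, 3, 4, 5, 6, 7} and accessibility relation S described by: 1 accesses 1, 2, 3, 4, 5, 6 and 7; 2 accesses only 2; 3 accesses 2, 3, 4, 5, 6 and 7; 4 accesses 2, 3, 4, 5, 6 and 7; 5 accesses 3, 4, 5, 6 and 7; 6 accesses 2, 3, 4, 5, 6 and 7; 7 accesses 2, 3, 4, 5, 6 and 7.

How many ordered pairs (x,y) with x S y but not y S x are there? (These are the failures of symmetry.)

10

Enumerating: (1,2), (1,3), (1,4), (1,5), (1,6), (1,7), (3,2), (4,2), (6,2), (7,2).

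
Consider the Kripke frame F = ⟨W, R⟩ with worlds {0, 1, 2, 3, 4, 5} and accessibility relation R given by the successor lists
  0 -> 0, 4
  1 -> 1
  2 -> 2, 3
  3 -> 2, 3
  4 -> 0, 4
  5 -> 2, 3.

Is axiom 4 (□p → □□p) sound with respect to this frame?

Yes

By correspondence theory, 4 is valid on a frame iff R is transitive.
Transitive: yes — every two-step R-path is closed by a direct edge.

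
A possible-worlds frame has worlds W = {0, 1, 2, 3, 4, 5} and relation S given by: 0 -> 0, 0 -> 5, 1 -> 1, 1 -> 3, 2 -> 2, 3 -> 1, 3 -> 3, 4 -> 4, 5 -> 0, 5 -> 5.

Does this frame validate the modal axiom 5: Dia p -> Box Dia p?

By correspondence theory, 5 is valid on a frame iff S is Euclidean.
Euclidean: yes — any two successors of a common world are S-related.

Yes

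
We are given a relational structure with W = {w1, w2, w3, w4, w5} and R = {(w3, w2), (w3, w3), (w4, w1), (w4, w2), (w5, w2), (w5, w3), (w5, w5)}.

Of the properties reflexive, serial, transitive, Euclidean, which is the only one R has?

Reflexive: no — w1 is not related to itself.
Serial: no — w1 has no R-successor.
Transitive: yes — every two-step R-path is closed by a direct edge.
Euclidean: no — w4 R w1 and w4 R w2, but not w1 R w2.
Only transitive holds.

transitive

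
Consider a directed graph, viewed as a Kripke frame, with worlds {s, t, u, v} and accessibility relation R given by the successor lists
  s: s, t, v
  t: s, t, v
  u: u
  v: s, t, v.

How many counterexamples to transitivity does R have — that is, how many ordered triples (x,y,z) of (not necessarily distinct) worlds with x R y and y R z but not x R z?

R is transitive; there are no such tuples.

0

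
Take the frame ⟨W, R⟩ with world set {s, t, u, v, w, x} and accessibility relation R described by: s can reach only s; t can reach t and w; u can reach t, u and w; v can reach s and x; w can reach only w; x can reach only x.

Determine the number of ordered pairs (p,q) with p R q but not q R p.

5

Enumerating: (t,w), (u,t), (u,w), (v,s), (v,x).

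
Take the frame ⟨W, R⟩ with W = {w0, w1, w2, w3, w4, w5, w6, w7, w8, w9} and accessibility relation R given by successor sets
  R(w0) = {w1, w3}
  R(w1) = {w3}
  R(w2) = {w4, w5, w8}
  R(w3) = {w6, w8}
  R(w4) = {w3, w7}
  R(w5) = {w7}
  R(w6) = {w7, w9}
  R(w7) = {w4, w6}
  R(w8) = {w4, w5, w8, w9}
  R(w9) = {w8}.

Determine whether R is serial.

Yes

Serial: yes — every world has a successor (e.g. w0 R w1).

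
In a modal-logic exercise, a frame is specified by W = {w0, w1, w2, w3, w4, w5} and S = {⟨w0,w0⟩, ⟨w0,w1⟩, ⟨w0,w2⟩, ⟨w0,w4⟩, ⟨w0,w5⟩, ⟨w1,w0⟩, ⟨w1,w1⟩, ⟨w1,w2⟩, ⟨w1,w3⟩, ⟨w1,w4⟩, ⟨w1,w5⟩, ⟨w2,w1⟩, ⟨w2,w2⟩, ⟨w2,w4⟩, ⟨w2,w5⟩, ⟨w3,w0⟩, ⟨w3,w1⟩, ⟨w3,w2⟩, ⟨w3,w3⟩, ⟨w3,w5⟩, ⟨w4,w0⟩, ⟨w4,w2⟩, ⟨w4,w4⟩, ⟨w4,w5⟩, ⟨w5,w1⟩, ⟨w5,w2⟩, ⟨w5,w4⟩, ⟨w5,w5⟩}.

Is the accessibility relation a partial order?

Reflexive: yes — every world is S-related to itself.
Transitive: no — w0 S w1 and w1 S w3, but not w0 S w3.
Antisymmetric: no — w0 S w1 and w1 S w0 with w0 ≠ w1.
So S is not a partial order.

No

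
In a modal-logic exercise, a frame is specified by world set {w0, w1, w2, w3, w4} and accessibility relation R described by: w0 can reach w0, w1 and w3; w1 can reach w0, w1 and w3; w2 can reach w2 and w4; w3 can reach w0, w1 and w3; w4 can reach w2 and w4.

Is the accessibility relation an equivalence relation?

Reflexive: yes — every world is R-related to itself.
Symmetric: yes — every pair in R has its reverse in R.
Transitive: yes — every two-step R-path is closed by a direct edge.
So R is an equivalence relation.

Yes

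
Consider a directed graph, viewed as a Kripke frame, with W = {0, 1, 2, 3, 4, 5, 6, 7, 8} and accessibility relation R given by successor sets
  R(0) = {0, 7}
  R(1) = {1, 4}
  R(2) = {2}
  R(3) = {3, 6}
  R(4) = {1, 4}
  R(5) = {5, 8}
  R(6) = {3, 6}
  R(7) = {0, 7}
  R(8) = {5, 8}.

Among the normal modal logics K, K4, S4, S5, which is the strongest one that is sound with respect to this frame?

S5

Transitive (axiom 4): yes — every two-step R-path is closed by a direct edge.
Reflexive (axiom T): yes — every world is R-related to itself.
Euclidean (axiom 5): yes — any two successors of a common world are R-related.
So F validates K, K4, S4, S5. The strongest is S5.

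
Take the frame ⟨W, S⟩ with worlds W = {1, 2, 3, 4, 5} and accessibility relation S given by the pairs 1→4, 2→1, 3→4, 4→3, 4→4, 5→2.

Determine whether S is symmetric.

No

Symmetric: no — 1 S 4 but not 4 S 1.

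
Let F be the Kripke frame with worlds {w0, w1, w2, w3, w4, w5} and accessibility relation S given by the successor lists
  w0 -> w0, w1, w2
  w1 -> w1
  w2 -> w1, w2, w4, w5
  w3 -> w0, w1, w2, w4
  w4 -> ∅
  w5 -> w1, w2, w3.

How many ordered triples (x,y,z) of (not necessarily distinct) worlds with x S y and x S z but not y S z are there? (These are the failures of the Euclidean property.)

25

Enumerating: (w0,w1,w0), (w0,w1,w2), (w0,w2,w0), (w2,w1,w2), (w2,w1,w4), (w2,w1,w5), (w2,w4,w1), (w2,w4,w2), (w2,w4,w4), (w2,w4,w5), (w2,w5,w4), (w2,w5,w5), … and 13 more.
Total: 25.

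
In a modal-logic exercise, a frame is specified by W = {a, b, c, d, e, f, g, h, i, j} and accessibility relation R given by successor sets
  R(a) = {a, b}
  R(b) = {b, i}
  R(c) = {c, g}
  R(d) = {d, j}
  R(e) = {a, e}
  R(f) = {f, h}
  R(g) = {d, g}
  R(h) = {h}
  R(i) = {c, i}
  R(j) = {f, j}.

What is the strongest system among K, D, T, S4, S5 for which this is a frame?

T

Serial (axiom D): yes — every world has a successor (e.g. a R a).
Reflexive (axiom T): yes — every world is R-related to itself.
Transitive (axiom 4): no — a R b and b R i, but not a R i.
Euclidean (axiom 5): no — a R b and a R a, but not b R a.
So F validates K, D, T; S4 would additionally require R to be transitive. The strongest is T.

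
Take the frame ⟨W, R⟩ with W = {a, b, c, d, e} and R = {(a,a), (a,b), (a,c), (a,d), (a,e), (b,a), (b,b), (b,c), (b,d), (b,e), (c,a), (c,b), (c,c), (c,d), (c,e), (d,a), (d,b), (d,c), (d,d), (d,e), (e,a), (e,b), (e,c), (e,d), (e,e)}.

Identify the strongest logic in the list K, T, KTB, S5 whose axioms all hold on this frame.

S5

Reflexive (axiom T): yes — every world is R-related to itself.
Symmetric (axiom B): yes — every pair in R has its reverse in R.
Euclidean (axiom 5): yes — any two successors of a common world are R-related.
So F validates K, T, KTB, S5. The strongest is S5.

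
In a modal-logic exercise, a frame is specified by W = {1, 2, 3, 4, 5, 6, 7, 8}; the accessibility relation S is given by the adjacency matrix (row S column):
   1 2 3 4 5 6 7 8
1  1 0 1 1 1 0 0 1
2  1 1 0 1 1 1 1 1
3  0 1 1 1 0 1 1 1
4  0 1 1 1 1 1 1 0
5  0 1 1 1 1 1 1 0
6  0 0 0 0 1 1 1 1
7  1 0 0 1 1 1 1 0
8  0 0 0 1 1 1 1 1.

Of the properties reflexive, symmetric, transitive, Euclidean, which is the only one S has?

reflexive

Reflexive: yes — every world is S-related to itself.
Symmetric: no — 1 S 3 but not 3 S 1.
Transitive: no — 1 S 3 and 3 S 2, but not 1 S 2.
Euclidean: no — 1 S 3 and 1 S 5, but not 3 S 5.
Only reflexive holds.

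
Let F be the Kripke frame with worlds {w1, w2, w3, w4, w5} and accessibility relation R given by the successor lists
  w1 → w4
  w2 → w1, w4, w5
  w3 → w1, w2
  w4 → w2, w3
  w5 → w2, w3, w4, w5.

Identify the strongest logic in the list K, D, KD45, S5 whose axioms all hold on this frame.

Serial (axiom D): yes — every world has a successor (e.g. w1 R w4).
Transitive (axiom 4): no — w1 R w4 and w4 R w2, but not w1 R w2.
Euclidean (axiom 5): no — w2 R w1 and w2 R w5, but not w1 R w5.
Reflexive (axiom T): no — w1 is not related to itself.
So F validates K, D; KD45 would additionally require R to be Euclidean and transitive. The strongest is D.

D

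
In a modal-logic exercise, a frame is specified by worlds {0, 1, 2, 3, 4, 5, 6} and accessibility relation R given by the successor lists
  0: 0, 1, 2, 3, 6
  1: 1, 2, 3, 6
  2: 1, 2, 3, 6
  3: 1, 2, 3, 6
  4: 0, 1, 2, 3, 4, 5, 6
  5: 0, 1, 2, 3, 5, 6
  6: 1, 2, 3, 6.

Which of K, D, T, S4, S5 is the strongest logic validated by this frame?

S4

Serial (axiom D): yes — every world has a successor (e.g. 0 R 0).
Reflexive (axiom T): yes — every world is R-related to itself.
Transitive (axiom 4): yes — every two-step R-path is closed by a direct edge.
Euclidean (axiom 5): no — 4 R 0 and 4 R 5, but not 0 R 5.
So F validates K, D, T, S4; S5 would additionally require R to be Euclidean. The strongest is S4.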